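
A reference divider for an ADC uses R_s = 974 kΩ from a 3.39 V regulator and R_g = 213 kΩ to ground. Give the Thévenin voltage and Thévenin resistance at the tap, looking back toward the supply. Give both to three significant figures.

V_th = 0.608 V, R_th = 175 kΩ

V_th is the open-circuit tap voltage: 3.39 × 213/(974 + 213) = 0.608 V.
With the supply zeroed, R_s and R_g appear in parallel from the tap: R_th = R_s‖R_g = (974 × 213)/1187 = 175 kΩ.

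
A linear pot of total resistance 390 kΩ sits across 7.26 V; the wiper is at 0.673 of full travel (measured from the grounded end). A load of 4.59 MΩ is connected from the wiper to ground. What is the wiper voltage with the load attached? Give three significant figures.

The wiper splits the pot into (1−α)R = 127.5 kΩ above and αR = 262.5 kΩ below.
Lower section ‖ load = 248.3 kΩ.
V_wiper = 7.26 × 248.3/(127.5 + 248.3) = 4.80 V.

V ≈ 4.80 V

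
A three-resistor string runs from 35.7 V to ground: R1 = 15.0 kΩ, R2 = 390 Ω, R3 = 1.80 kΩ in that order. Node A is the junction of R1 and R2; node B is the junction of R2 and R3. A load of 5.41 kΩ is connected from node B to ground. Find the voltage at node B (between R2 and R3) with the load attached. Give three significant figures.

At node B, R3 is in parallel with the load: R3‖R_L = 1351 Ω.
Below node A the resistance is R2 + (R3‖R_L) = 1741 Ω, so V_A = 35.7 × 1741/16740 = 3.712 V.
Then V_B = V_A × (R3‖R_L)/(R2 + R3‖R_L) = 3.712 × 1351/1741 = 2.88 V.

V ≈ 2.88 V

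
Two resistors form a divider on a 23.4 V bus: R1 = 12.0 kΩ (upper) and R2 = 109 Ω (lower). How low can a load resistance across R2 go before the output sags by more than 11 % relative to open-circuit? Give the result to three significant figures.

Output resistance R_th = R1‖R2 = (12000 × 109)/12110 = 108.0 Ω.
The fractional drop is R_th/(R_th + R_L); requiring this ≤ 0.110 gives R_L ≥ R_th(1/0.110 − 1) = 108.0 × 8.091 = 874 Ω.

R_L(min) ≈ 874 Ω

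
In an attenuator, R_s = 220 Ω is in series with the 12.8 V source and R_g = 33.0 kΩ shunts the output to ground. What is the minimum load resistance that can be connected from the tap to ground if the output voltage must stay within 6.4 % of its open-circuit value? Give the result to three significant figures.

Output resistance R_th = R_s‖R_g = (220 × 33000)/33220 = 218.5 Ω.
The fractional drop is R_th/(R_th + R_L); requiring this ≤ 0.0640 gives R_L ≥ R_th(1/0.0640 − 1) = 218.5 × 14.62 = 3.20 kΩ.

R_L(min) ≈ 3.20 kΩ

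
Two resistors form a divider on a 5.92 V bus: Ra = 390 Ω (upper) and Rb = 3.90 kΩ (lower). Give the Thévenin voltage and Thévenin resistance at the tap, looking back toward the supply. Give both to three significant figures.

V_th is the open-circuit tap voltage: 5.92 × 3900/(390 + 3900) = 5.38 V.
With the supply zeroed, Ra and Rb appear in parallel from the tap: R_th = Ra‖Rb = (390 × 3900)/4290 = 355 Ω.

V_th = 5.38 V, R_th = 355 Ω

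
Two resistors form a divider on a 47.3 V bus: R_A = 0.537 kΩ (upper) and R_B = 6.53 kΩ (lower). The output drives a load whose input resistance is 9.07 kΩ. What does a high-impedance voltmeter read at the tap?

V_out ≈ 41.4 V

The load sits in parallel with R_B: R_B‖R_L = (6530 × 9070) / (6530 + 9070) = 3797 Ω.
V_out = 47.3 × 3797 / (537 + 3797) = 47.3 × 3797/4334 = 41.4 V.
(Unloaded it would have been 43.7 V.)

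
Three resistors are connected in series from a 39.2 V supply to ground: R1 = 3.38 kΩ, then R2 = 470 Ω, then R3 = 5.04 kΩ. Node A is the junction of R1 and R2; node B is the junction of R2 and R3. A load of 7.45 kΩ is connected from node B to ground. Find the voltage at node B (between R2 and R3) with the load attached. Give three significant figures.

V ≈ 17.2 V

At node B, R3 is in parallel with the load: R3‖R_L = 3006 Ω.
Below node A the resistance is R2 + (R3‖R_L) = 3476 Ω, so V_A = 39.2 × 3476/6856 = 19.88 V.
Then V_B = V_A × (R3‖R_L)/(R2 + R3‖R_L) = 19.88 × 3006/3476 = 17.2 V.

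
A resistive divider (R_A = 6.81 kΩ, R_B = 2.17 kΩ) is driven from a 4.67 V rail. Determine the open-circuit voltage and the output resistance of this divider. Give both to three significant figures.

V_th = 1.13 V, R_th = 1.65 kΩ

V_th is the open-circuit tap voltage: 4.67 × 2.17/(6.81 + 2.17) = 1.13 V.
With the supply zeroed, R_A and R_B appear in parallel from the tap: R_th = R_A‖R_B = (6.81 × 2.17)/8.980 = 1.65 kΩ.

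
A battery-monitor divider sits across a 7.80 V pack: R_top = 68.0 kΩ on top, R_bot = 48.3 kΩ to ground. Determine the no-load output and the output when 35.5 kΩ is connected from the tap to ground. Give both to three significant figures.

Open-circuit: V = 7.80 × 48.3/(68.0 + 48.3) = 3.24 V.
With the load, R_bot becomes R_bot‖R_L = 20.46 kΩ, so V = 7.80 × 20.46/88.46 = 1.80 V.

Unloaded: 3.24 V; loaded: 1.80 V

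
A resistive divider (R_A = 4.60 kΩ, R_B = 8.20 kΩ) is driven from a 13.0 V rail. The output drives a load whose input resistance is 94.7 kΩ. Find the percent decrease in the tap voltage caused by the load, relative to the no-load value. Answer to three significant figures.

3.02 %

The divider's output (Thévenin) resistance is R_A‖R_B = 2.947 kΩ.
Fractional drop under load = R_th/(R_th + R_L) = 2.947 / (2.947 + 94.7) = 0.03018.
So the output falls by 3.02 %.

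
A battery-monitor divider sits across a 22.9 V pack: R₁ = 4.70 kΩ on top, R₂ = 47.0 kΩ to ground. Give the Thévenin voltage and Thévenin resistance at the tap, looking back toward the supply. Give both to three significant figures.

V_th = 20.8 V, R_th = 4.27 kΩ

V_th is the open-circuit tap voltage: 22.9 × 47.0/(4.70 + 47.0) = 20.8 V.
With the supply zeroed, R₁ and R₂ appear in parallel from the tap: R_th = R₁‖R₂ = (4.70 × 47.0)/51.70 = 4.27 kΩ.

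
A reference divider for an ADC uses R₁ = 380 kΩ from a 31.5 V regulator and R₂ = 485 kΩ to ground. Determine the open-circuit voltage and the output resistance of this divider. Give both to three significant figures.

V_th is the open-circuit tap voltage: 31.5 × 485/(380 + 485) = 17.7 V.
With the supply zeroed, R₁ and R₂ appear in parallel from the tap: R_th = R₁‖R₂ = (380 × 485)/865.0 = 213 kΩ.

V_th = 17.7 V, R_th = 213 kΩ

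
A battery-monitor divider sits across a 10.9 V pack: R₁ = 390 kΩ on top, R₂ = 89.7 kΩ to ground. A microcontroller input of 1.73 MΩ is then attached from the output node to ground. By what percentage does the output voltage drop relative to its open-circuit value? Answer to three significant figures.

The divider's output (Thévenin) resistance is R₁‖R₂ = 72.93 kΩ.
Fractional drop under load = R_th/(R_th + R_L) = 72.93 / (72.93 + 1730) = 0.04045.
So the output falls by 4.04 %.

4.04 %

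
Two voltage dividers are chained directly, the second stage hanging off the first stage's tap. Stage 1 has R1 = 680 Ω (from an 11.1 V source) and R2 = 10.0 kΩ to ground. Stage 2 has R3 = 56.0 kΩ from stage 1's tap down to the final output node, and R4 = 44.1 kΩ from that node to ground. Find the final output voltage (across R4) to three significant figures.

Stage 2 presents R3+R4 = 100100 Ω as a load on stage 1's tap.
Stage 1's lower leg becomes R2‖(R3+R4) = 9092 Ω, so V_mid = 11.1 × 9092/9772 = 10.33 V.
Stage 2 is itself unloaded: V_out = V_mid × R4/(R3+R4) = 10.33 × 44100/100100 = 4.55 V.

V_out ≈ 4.55 V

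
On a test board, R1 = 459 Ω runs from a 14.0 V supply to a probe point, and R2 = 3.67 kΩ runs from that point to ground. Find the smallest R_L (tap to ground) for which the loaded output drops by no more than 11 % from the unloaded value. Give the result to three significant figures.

R_L(min) ≈ 3.30 kΩ

Output resistance R_th = R1‖R2 = (459 × 3670)/4129 = 408.0 Ω.
The fractional drop is R_th/(R_th + R_L); requiring this ≤ 0.110 gives R_L ≥ R_th(1/0.110 − 1) = 408.0 × 8.091 = 3.30 kΩ.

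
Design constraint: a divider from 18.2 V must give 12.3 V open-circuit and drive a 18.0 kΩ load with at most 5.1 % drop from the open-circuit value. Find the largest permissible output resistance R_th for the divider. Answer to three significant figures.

R_th ≤ 967 Ω

Loading drop = R_th/(R_th + R_L) ≤ 0.0510, so R_th ≤ R_L · ε/(1−ε) = 18.0 kΩ × 0.0510/0.9490 = 967 Ω.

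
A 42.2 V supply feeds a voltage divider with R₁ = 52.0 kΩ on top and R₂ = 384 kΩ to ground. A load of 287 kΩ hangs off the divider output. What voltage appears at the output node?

The load sits in parallel with R₂: R₂‖R_L = (384 × 287) / (384 + 287) = 164.2 kΩ.
V_out = 42.2 × 164.2 / (52.0 + 164.2) = 42.2 × 164.2/216.2 = 32.1 V.
(Unloaded it would have been 37.2 V.)

V_out ≈ 32.1 V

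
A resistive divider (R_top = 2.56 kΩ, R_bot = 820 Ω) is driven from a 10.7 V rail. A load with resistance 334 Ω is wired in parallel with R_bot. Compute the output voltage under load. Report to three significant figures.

The load sits in parallel with R_bot: R_bot‖R_L = (820 × 334) / (820 + 334) = 237.3 Ω.
V_out = 10.7 × 237.3 / (2560 + 237.3) = 10.7 × 237.3/2797 = 0.908 V.
(Unloaded it would have been 2.60 V.)

V_out ≈ 0.908 V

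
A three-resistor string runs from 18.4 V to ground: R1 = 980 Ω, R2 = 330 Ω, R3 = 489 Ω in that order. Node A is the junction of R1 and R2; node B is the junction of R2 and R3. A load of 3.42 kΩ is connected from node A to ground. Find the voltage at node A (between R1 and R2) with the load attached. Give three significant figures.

Below node A the series string R2+R3 = 819.0 Ω sits in parallel with the 3420 Ω load: 660.8 Ω.
V_A = 18.4 × 660.8/(980 + 660.8) = 7.41 V.

V ≈ 7.41 V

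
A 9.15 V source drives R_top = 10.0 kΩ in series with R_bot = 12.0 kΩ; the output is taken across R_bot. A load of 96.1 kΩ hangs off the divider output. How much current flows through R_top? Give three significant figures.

I ≈ 0.443 mA

R_bot‖R_L = 10.67 kΩ, so the source sees R_top + R_bot‖R_L = 20.67 kΩ.
I = 9.15 V / 20.67 kΩ = 0.443 mA.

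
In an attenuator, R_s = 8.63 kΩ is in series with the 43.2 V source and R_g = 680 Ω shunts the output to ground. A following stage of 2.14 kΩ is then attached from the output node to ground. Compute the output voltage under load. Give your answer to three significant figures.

The load sits in parallel with R_g: R_g‖R_L = (680 × 2140) / (680 + 2140) = 516.0 Ω.
V_out = 43.2 × 516.0 / (8630 + 516.0) = 43.2 × 516.0/9146 = 2.44 V.

V_out ≈ 2.44 V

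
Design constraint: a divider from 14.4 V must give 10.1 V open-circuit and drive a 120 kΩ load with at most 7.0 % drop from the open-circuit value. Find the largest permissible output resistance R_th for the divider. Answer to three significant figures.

Loading drop = R_th/(R_th + R_L) ≤ 0.0700, so R_th ≤ R_L · ε/(1−ε) = 120 kΩ × 0.0700/0.9300 = 9.03 kΩ.

R_th ≤ 9.03 kΩ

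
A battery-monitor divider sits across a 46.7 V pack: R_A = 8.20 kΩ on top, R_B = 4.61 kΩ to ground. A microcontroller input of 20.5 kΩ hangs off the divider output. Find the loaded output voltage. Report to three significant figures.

V_out ≈ 14.7 V

The load sits in parallel with R_B: R_B‖R_L = (4.61 × 20.5) / (4.61 + 20.5) = 3.764 kΩ.
V_out = 46.7 × 3.764 / (8.20 + 3.764) = 46.7 × 3.764/11.96 = 14.7 V.
(Unloaded it would have been 16.8 V.)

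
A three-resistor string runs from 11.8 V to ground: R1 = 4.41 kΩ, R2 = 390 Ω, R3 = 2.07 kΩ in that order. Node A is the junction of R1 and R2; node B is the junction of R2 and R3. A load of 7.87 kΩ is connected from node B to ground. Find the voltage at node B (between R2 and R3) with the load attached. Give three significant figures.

At node B, R3 is in parallel with the load: R3‖R_L = 1639 Ω.
Below node A the resistance is R2 + (R3‖R_L) = 2029 Ω, so V_A = 11.8 × 2029/6439 = 3.718 V.
Then V_B = V_A × (R3‖R_L)/(R2 + R3‖R_L) = 3.718 × 1639/2029 = 3.00 V.

V ≈ 3.00 V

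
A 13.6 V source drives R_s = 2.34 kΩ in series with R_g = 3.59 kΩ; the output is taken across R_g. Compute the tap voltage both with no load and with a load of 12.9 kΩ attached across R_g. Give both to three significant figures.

Open-circuit: V = 13.6 × 3.59/(2.34 + 3.59) = 8.23 V.
With the load, R_g becomes R_g‖R_L = 2.808 kΩ, so V = 13.6 × 2.808/5.148 = 7.42 V.

Unloaded: 8.23 V; loaded: 7.42 V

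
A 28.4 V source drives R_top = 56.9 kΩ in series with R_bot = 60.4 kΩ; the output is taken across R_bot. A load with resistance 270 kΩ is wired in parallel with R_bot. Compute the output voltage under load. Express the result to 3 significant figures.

The load sits in parallel with R_bot: R_bot‖R_L = (60.4 × 270) / (60.4 + 270) = 49.36 kΩ.
V_out = 28.4 × 49.36 / (56.9 + 49.36) = 28.4 × 49.36/106.3 = 13.2 V.

V_out ≈ 13.2 V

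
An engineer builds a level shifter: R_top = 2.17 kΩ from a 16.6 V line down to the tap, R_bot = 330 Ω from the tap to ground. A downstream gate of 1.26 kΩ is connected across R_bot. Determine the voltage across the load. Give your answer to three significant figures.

The load sits in parallel with R_bot: R_bot‖R_L = (330 × 1260) / (330 + 1260) = 261.5 Ω.
V_out = 16.6 × 261.5 / (2170 + 261.5) = 16.6 × 261.5/2432 = 1.79 V.
(Unloaded it would have been 2.19 V.)

V_out ≈ 1.79 V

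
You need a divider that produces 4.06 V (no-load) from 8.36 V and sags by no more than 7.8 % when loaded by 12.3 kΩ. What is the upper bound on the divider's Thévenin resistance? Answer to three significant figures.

Loading drop = R_th/(R_th + R_L) ≤ 0.0780, so R_th ≤ R_L · ε/(1−ε) = 12.3 kΩ × 0.0780/0.9220 = 1.04 kΩ.

R_th ≤ 1.04 kΩ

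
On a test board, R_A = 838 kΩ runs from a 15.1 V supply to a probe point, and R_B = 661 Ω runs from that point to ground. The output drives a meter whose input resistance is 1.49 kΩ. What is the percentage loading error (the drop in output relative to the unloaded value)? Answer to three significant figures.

30.7 %

Unloaded V = 15.1 × 661/838700 = 0.01190 V.
Loaded: R_B‖R_L = 457.9 Ω, giving V = 15.1 × 457.9/838500 = 0.008246 V.
Drop = (0.01190 − 0.008246) / 0.01190 = 30.7 %.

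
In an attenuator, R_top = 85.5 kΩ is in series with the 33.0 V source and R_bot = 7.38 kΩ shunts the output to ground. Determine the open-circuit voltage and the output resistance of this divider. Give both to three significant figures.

V_th = 2.62 V, R_th = 6.79 kΩ

V_th is the open-circuit tap voltage: 33.0 × 7.38/(85.5 + 7.38) = 2.62 V.
With the supply zeroed, R_top and R_bot appear in parallel from the tap: R_th = R_top‖R_bot = (85.5 × 7.38)/92.88 = 6.79 kΩ.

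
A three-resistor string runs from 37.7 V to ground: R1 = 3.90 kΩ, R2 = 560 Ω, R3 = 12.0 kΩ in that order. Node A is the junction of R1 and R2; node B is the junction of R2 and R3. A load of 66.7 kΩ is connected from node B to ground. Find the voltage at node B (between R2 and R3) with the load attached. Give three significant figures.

V ≈ 26.2 V

At node B, R3 is in parallel with the load: R3‖R_L = 10170 Ω.
Below node A the resistance is R2 + (R3‖R_L) = 10730 Ω, so V_A = 37.7 × 10730/14630 = 27.65 V.
Then V_B = V_A × (R3‖R_L)/(R2 + R3‖R_L) = 27.65 × 10170/10730 = 26.2 V.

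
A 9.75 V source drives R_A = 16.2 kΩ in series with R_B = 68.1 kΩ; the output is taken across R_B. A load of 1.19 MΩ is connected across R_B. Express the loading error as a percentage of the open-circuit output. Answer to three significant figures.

The divider's output (Thévenin) resistance is R_A‖R_B = 13.09 kΩ.
Fractional drop under load = R_th/(R_th + R_L) = 13.09 / (13.09 + 1190) = 0.01088.
So the output falls by 1.09 %.

1.09 %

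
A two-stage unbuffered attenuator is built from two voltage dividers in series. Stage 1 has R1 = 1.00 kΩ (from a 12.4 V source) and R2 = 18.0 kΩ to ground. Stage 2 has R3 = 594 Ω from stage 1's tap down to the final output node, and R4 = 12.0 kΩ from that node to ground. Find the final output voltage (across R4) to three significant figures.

Stage 2 presents R3+R4 = 12590 Ω as a load on stage 1's tap.
Stage 1's lower leg becomes R2‖(R3+R4) = 7410 Ω, so V_mid = 12.4 × 7410/8410 = 10.93 V.
Stage 2 is itself unloaded: V_out = V_mid × R4/(R3+R4) = 10.93 × 12000/12590 = 10.4 V.

V_out ≈ 10.4 V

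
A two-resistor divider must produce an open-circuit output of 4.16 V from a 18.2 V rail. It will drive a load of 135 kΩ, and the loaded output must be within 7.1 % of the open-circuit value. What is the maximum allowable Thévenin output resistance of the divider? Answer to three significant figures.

Loading drop = R_th/(R_th + R_L) ≤ 0.0710, so R_th ≤ R_L · ε/(1−ε) = 135 kΩ × 0.0710/0.9290 = 10.3 kΩ.
(Any R1, R2 with R2/(R1+R2) = 0.229 and R1‖R2 ≤ 10.3 kΩ will meet the spec.)

R_th ≤ 10.3 kΩ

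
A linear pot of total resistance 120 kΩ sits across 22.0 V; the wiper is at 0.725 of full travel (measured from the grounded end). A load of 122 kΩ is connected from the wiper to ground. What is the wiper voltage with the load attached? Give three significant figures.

The wiper splits the pot into (1−α)R = 33.00 kΩ above and αR = 87.00 kΩ below.
Lower section ‖ load = 50.78 kΩ.
V_wiper = 22.0 × 50.78/(33.00 + 50.78) = 13.3 V.

V ≈ 13.3 V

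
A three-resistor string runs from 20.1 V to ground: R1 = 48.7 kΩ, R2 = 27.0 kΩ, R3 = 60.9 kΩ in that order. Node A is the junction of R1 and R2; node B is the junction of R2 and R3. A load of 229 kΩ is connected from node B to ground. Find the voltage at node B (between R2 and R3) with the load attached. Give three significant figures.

At node B, R3 is in parallel with the load: R3‖R_L = 48.11 kΩ.
Below node A the resistance is R2 + (R3‖R_L) = 75.11 kΩ, so V_A = 20.1 × 75.11/123.8 = 12.19 V.
Then V_B = V_A × (R3‖R_L)/(R2 + R3‖R_L) = 12.19 × 48.11/75.11 = 7.81 V.

V ≈ 7.81 V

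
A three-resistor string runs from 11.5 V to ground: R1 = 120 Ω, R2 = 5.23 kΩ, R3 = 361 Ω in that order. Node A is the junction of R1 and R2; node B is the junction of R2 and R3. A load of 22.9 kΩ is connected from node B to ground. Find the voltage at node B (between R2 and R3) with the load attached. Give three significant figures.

V ≈ 0.716 V

At node B, R3 is in parallel with the load: R3‖R_L = 355.4 Ω.
Below node A the resistance is R2 + (R3‖R_L) = 5585 Ω, so V_A = 11.5 × 5585/5705 = 11.26 V.
Then V_B = V_A × (R3‖R_L)/(R2 + R3‖R_L) = 11.26 × 355.4/5585 = 0.716 V.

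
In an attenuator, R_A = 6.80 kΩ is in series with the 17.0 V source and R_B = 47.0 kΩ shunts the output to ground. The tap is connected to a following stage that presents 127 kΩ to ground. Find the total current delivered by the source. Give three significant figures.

I ≈ 0.414 mA

R_B‖R_L = 34.30 kΩ, so the source sees R_A + R_B‖R_L = 41.10 kΩ.
I = 17.0 V / 41.10 kΩ = 0.414 mA.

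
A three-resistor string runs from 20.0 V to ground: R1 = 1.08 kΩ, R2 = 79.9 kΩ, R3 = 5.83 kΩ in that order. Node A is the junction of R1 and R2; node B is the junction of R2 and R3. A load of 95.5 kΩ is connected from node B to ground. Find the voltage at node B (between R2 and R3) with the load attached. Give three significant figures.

V ≈ 1.27 V

At node B, R3 is in parallel with the load: R3‖R_L = 5.495 kΩ.
Below node A the resistance is R2 + (R3‖R_L) = 85.39 kΩ, so V_A = 20.0 × 85.39/86.47 = 19.75 V.
Then V_B = V_A × (R3‖R_L)/(R2 + R3‖R_L) = 19.75 × 5.495/85.39 = 1.27 V.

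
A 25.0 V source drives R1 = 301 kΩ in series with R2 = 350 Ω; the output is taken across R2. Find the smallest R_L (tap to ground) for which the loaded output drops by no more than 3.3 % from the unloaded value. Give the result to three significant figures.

R_L(min) ≈ 10.2 kΩ

Output resistance R_th = R1‖R2 = (301000 × 350)/301400 = 349.6 Ω.
The fractional drop is R_th/(R_th + R_L); requiring this ≤ 0.0330 gives R_L ≥ R_th(1/0.0330 − 1) = 349.6 × 29.30 = 10.2 kΩ.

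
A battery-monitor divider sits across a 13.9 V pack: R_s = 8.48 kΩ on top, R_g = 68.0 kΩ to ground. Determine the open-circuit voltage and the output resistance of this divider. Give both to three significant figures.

V_th is the open-circuit tap voltage: 13.9 × 68.0/(8.48 + 68.0) = 12.4 V.
With the supply zeroed, R_s and R_g appear in parallel from the tap: R_th = R_s‖R_g = (8.48 × 68.0)/76.48 = 7.54 kΩ.

V_th = 12.4 V, R_th = 7.54 kΩ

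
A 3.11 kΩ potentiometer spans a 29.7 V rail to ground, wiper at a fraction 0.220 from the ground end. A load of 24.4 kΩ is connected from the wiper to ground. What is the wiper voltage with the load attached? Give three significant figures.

V ≈ 6.39 V

The wiper splits the pot into (1−α)R = 2426 Ω above and αR = 684.2 Ω below.
Lower section ‖ load = 665.5 Ω.
V_wiper = 29.7 × 665.5/(2426 + 665.5) = 6.39 V.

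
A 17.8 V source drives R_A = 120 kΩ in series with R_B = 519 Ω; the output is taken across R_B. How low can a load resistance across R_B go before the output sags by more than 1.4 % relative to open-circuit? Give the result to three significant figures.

R_L(min) ≈ 36.4 kΩ

Output resistance R_th = R_A‖R_B = (120000 × 519)/120500 = 516.8 Ω.
The fractional drop is R_th/(R_th + R_L); requiring this ≤ 0.0140 gives R_L ≥ R_th(1/0.0140 − 1) = 516.8 × 70.43 = 36.4 kΩ.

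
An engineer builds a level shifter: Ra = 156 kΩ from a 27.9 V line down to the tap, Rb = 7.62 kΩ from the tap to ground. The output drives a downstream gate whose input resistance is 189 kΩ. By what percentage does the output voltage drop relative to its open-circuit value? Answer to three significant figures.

The divider's output (Thévenin) resistance is Ra‖Rb = 7.265 kΩ.
Fractional drop under load = R_th/(R_th + R_L) = 7.265 / (7.265 + 189) = 0.03702.
So the output falls by 3.70 %.

3.70 %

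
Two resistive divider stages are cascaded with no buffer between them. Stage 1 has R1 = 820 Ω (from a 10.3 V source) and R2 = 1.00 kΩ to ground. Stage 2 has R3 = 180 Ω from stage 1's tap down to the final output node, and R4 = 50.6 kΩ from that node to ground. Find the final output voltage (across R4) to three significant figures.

V_out ≈ 5.59 V

Stage 2 presents R3+R4 = 50780 Ω as a load on stage 1's tap.
Stage 1's lower leg becomes R2‖(R3+R4) = 980.7 Ω, so V_mid = 10.3 × 980.7/1801 = 5.610 V.
Stage 2 is itself unloaded: V_out = V_mid × R4/(R3+R4) = 5.610 × 50600/50780 = 5.59 V.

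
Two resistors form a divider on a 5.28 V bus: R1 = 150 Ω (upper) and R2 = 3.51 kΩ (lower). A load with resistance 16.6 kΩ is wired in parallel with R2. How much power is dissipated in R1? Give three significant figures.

P ≈ 0.450 mW

Total resistance from the source is R1 + (R2‖R_L) = 3047 Ω, so I = 5.28/3047 Ω = 1.733 mA.
P = I²·R1 = (1.733 mA)² × 150 Ω = 0.450 mW.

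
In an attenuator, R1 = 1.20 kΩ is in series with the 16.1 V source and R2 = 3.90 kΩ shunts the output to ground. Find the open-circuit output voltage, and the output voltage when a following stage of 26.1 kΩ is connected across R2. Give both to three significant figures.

Unloaded: 12.3 V; loaded: 11.9 V

Open-circuit: V = 16.1 × 3.90/(1.20 + 3.90) = 12.3 V.
With the load, R2 becomes R2‖R_L = 3.393 kΩ, so V = 16.1 × 3.393/4.593 = 11.9 V.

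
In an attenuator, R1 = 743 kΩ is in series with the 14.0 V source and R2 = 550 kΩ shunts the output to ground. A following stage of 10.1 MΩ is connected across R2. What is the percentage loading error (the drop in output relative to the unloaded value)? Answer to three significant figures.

The divider's output (Thévenin) resistance is R1‖R2 = 316.0 kΩ.
Fractional drop under load = R_th/(R_th + R_L) = 316.0 / (316.0 + 10100) = 0.03034.
So the output falls by 3.03 %.

3.03 %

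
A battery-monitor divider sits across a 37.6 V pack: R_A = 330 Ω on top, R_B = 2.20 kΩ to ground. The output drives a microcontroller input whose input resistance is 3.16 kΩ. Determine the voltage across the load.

The load sits in parallel with R_B: R_B‖R_L = (2200 × 3160) / (2200 + 3160) = 1297 Ω.
V_out = 37.6 × 1297 / (330 + 1297) = 37.6 × 1297/1627 = 30.0 V.

V_out ≈ 30.0 V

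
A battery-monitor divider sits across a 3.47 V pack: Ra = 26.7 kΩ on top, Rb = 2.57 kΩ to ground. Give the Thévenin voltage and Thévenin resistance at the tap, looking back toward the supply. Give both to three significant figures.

V_th = 0.305 V, R_th = 2.34 kΩ

V_th is the open-circuit tap voltage: 3.47 × 2.57/(26.7 + 2.57) = 0.305 V.
With the supply zeroed, Ra and Rb appear in parallel from the tap: R_th = Ra‖Rb = (26.7 × 2.57)/29.27 = 2.34 kΩ.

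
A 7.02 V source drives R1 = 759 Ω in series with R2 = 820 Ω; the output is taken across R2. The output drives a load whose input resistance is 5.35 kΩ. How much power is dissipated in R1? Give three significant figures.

P ≈ 17.3 mW

Total resistance from the source is R1 + (R2‖R_L) = 1470 Ω, so I = 7.02/1470 Ω = 4.775 mA.
P = I²·R1 = (4.775 mA)² × 759 Ω = 17.3 mW.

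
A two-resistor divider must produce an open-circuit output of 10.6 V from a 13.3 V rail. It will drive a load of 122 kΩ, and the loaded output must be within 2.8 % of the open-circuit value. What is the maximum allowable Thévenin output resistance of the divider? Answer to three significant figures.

R_th ≤ 3.51 kΩ

Loading drop = R_th/(R_th + R_L) ≤ 0.0280, so R_th ≤ R_L · ε/(1−ε) = 122 kΩ × 0.0280/0.9720 = 3.51 kΩ.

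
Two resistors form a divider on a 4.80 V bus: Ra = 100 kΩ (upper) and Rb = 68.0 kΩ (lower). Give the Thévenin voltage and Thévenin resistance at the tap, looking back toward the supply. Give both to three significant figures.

V_th = 1.94 V, R_th = 40.5 kΩ

V_th is the open-circuit tap voltage: 4.80 × 68.0/(100 + 68.0) = 1.94 V.
With the supply zeroed, Ra and Rb appear in parallel from the tap: R_th = Ra‖Rb = (100 × 68.0)/168.0 = 40.5 kΩ.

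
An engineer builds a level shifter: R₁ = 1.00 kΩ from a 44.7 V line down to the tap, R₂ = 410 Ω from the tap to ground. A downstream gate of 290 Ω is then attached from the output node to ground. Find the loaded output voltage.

V_out ≈ 6.49 V

The load sits in parallel with R₂: R₂‖R_L = (410 × 290) / (410 + 290) = 169.9 Ω.
V_out = 44.7 × 169.9 / (1000 + 169.9) = 44.7 × 169.9/1170 = 6.49 V.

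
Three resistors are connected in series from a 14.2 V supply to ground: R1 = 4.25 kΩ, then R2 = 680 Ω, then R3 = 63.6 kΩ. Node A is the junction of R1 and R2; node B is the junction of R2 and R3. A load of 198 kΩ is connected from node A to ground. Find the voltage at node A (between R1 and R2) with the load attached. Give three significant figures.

Below node A the series string R2+R3 = 64280 Ω sits in parallel with the 198000 Ω load: 48530 Ω.
V_A = 14.2 × 48530/(4250 + 48530) = 13.1 V.

V ≈ 13.1 V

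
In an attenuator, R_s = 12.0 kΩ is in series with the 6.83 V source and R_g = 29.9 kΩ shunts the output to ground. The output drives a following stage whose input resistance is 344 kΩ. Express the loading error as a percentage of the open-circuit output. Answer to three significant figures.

The divider's output (Thévenin) resistance is R_s‖R_g = 8.563 kΩ.
Fractional drop under load = R_th/(R_th + R_L) = 8.563 / (8.563 + 344) = 0.02429.
So the output falls by 2.43 %.

2.43 %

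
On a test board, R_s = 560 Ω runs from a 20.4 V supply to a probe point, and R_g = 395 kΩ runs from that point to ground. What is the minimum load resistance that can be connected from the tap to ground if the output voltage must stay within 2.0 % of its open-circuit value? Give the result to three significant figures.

R_L(min) ≈ 27.4 kΩ

Output resistance R_th = R_s‖R_g = (560 × 395000)/395600 = 559.2 Ω.
The fractional drop is R_th/(R_th + R_L); requiring this ≤ 0.0200 gives R_L ≥ R_th(1/0.0200 − 1) = 559.2 × 49.00 = 27.4 kΩ.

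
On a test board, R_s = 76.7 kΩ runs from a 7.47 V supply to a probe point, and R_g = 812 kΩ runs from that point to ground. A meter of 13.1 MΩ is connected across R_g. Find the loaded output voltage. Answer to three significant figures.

The load sits in parallel with R_g: R_g‖R_L = (812 × 13100) / (812 + 13100) = 764.6 kΩ.
V_out = 7.47 × 764.6 / (76.7 + 764.6) = 7.47 × 764.6/841.3 = 6.79 V.

V_out ≈ 6.79 V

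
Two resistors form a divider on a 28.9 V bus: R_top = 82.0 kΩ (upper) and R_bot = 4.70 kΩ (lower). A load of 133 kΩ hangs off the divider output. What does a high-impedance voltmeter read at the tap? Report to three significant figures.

The load sits in parallel with R_bot: R_bot‖R_L = (4.70 × 133) / (4.70 + 133) = 4.540 kΩ.
V_out = 28.9 × 4.540 / (82.0 + 4.540) = 28.9 × 4.540/86.54 = 1.52 V.

V_out ≈ 1.52 V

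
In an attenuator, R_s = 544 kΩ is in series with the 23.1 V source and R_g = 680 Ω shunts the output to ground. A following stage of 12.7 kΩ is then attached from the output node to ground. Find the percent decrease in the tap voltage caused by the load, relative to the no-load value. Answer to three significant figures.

The divider's output (Thévenin) resistance is R_s‖R_g = 679.2 Ω.
Fractional drop under load = R_th/(R_th + R_L) = 679.2 / (679.2 + 12700) = 0.05076.
So the output falls by 5.08 %.

5.08 %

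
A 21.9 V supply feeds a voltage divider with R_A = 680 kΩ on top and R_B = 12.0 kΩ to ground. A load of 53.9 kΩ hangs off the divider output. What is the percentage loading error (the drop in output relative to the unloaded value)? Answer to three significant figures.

18.0 %

The divider's output (Thévenin) resistance is R_A‖R_B = 11.79 kΩ.
Fractional drop under load = R_th/(R_th + R_L) = 11.79 / (11.79 + 53.9) = 0.1795.
So the output falls by 18.0 %.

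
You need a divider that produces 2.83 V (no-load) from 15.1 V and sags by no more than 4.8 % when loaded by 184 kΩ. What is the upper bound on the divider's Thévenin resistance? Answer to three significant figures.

Loading drop = R_th/(R_th + R_L) ≤ 0.0480, so R_th ≤ R_L · ε/(1−ε) = 184 kΩ × 0.0480/0.9520 = 9.28 kΩ.

R_th ≤ 9.28 kΩ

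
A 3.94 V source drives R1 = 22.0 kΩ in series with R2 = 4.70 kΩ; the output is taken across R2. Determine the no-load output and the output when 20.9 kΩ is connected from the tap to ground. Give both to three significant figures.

Open-circuit: V = 3.94 × 4.70/(22.0 + 4.70) = 0.694 V.
With the load, R2 becomes R2‖R_L = 3.837 kΩ, so V = 3.94 × 3.837/25.84 = 0.585 V.

Unloaded: 0.694 V; loaded: 0.585 V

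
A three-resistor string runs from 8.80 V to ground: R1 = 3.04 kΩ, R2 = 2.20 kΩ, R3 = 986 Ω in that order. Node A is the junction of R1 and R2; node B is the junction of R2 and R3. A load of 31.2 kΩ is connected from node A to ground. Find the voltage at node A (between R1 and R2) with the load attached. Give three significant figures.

V ≈ 4.29 V

Below node A the series string R2+R3 = 3186 Ω sits in parallel with the 31200 Ω load: 2891 Ω.
V_A = 8.80 × 2891/(3040 + 2891) = 4.29 V.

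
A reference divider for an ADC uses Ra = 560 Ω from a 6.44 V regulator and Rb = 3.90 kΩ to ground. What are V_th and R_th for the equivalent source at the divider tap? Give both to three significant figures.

V_th = 5.63 V, R_th = 490 Ω

V_th is the open-circuit tap voltage: 6.44 × 3900/(560 + 3900) = 5.63 V.
With the supply zeroed, Ra and Rb appear in parallel from the tap: R_th = Ra‖Rb = (560 × 3900)/4460 = 490 Ω.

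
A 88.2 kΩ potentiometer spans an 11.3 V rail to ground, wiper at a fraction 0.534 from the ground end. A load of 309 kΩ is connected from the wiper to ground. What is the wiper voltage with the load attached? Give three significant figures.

The wiper splits the pot into (1−α)R = 41.10 kΩ above and αR = 47.10 kΩ below.
Lower section ‖ load = 40.87 kΩ.
V_wiper = 11.3 × 40.87/(41.10 + 40.87) = 5.63 V.

V ≈ 5.63 V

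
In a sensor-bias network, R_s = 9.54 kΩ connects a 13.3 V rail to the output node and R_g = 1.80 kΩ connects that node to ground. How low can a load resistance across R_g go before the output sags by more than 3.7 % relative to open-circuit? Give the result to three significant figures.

R_L(min) ≈ 39.4 kΩ

Output resistance R_th = R_s‖R_g = (9.54 × 1.80)/11.34 = 1.514 kΩ.
The fractional drop is R_th/(R_th + R_L); requiring this ≤ 0.0370 gives R_L ≥ R_th(1/0.0370 − 1) = 1.514 × 26.03 = 39.4 kΩ.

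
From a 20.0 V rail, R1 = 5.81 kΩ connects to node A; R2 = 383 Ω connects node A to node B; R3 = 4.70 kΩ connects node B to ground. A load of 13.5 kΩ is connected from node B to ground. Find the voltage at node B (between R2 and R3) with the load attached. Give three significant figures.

At node B, R3 is in parallel with the load: R3‖R_L = 3486 Ω.
Below node A the resistance is R2 + (R3‖R_L) = 3869 Ω, so V_A = 20.0 × 3869/9679 = 7.995 V.
Then V_B = V_A × (R3‖R_L)/(R2 + R3‖R_L) = 7.995 × 3486/3869 = 7.20 V.

V ≈ 7.20 V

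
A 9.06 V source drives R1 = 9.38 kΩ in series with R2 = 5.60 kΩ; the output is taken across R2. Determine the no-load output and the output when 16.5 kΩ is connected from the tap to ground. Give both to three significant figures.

Open-circuit: V = 9.06 × 5.60/(9.38 + 5.60) = 3.39 V.
With the load, R2 becomes R2‖R_L = 4.181 kΩ, so V = 9.06 × 4.181/13.56 = 2.79 V.

Unloaded: 3.39 V; loaded: 2.79 V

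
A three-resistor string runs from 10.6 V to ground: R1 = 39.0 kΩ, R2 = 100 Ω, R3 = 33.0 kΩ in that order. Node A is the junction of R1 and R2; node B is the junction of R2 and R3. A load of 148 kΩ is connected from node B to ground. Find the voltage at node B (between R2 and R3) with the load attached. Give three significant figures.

V ≈ 4.33 V

At node B, R3 is in parallel with the load: R3‖R_L = 26980 Ω.
Below node A the resistance is R2 + (R3‖R_L) = 27080 Ω, so V_A = 10.6 × 27080/66080 = 4.344 V.
Then V_B = V_A × (R3‖R_L)/(R2 + R3‖R_L) = 4.344 × 26980/27080 = 4.33 V.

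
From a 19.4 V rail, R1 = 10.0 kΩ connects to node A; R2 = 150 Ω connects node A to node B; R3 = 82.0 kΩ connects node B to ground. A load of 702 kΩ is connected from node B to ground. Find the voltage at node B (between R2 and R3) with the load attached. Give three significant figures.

At node B, R3 is in parallel with the load: R3‖R_L = 73420 Ω.
Below node A the resistance is R2 + (R3‖R_L) = 73570 Ω, so V_A = 19.4 × 73570/83570 = 17.08 V.
Then V_B = V_A × (R3‖R_L)/(R2 + R3‖R_L) = 17.08 × 73420/73570 = 17.0 V.

V ≈ 17.0 V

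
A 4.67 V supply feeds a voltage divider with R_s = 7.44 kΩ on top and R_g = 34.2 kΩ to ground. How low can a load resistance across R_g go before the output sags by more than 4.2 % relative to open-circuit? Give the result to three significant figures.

R_L(min) ≈ 139 kΩ

Output resistance R_th = R_s‖R_g = (7.44 × 34.2)/41.64 = 6.111 kΩ.
The fractional drop is R_th/(R_th + R_L); requiring this ≤ 0.0420 gives R_L ≥ R_th(1/0.0420 − 1) = 6.111 × 22.81 = 139 kΩ.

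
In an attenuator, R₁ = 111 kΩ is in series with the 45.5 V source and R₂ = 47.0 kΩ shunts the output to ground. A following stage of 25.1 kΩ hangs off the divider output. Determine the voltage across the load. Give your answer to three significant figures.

The load sits in parallel with R₂: R₂‖R_L = (47.0 × 25.1) / (47.0 + 25.1) = 16.36 kΩ.
V_out = 45.5 × 16.36 / (111 + 16.36) = 45.5 × 16.36/127.4 = 5.85 V.

V_out ≈ 5.85 V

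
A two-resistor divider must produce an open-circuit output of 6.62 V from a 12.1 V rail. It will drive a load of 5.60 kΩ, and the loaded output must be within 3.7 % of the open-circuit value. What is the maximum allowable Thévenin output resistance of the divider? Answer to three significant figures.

Loading drop = R_th/(R_th + R_L) ≤ 0.0370, so R_th ≤ R_L · ε/(1−ε) = 5.60 kΩ × 0.0370/0.9630 = 215 Ω.
(Any R1, R2 with R2/(R1+R2) = 0.547 and R1‖R2 ≤ 215 Ω will meet the spec.)

R_th ≤ 215 Ω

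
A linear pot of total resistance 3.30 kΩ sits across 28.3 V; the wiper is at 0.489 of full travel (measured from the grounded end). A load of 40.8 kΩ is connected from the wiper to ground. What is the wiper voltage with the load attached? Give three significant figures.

The wiper splits the pot into (1−α)R = 1.686 kΩ above and αR = 1.614 kΩ below.
Lower section ‖ load = 1.552 kΩ.
V_wiper = 28.3 × 1.552/(1.686 + 1.552) = 13.6 V.

V ≈ 13.6 V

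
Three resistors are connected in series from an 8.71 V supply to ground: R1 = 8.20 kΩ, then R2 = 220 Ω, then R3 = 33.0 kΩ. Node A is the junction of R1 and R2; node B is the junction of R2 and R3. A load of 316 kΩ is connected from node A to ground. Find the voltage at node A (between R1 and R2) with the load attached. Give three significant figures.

Below node A the series string R2+R3 = 33220 Ω sits in parallel with the 316000 Ω load: 30060 Ω.
V_A = 8.71 × 30060/(8200 + 30060) = 6.84 V.

V ≈ 6.84 V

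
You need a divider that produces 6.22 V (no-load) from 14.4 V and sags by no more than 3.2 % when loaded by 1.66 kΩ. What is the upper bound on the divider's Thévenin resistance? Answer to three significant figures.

R_th ≤ 54.9 Ω

Loading drop = R_th/(R_th + R_L) ≤ 0.0320, so R_th ≤ R_L · ε/(1−ε) = 1.66 kΩ × 0.0320/0.9680 = 54.9 Ω.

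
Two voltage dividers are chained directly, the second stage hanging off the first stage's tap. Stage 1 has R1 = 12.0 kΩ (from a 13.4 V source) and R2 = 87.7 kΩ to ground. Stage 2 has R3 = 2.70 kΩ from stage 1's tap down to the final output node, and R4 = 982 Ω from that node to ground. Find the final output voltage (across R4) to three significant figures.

Stage 2 presents R3+R4 = 3682 Ω as a load on stage 1's tap.
Stage 1's lower leg becomes R2‖(R3+R4) = 3534 Ω, so V_mid = 13.4 × 3534/15530 = 3.048 V.
Stage 2 is itself unloaded: V_out = V_mid × R4/(R3+R4) = 3.048 × 982/3682 = 0.813 V.

V_out ≈ 0.813 V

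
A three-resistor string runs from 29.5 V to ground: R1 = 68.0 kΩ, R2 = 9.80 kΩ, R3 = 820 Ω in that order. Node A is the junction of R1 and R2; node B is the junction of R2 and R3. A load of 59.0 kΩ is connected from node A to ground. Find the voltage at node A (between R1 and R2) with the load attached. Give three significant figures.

V ≈ 3.45 V

Below node A the series string R2+R3 = 10620 Ω sits in parallel with the 59000 Ω load: 9000 Ω.
V_A = 29.5 × 9000/(68000 + 9000) = 3.45 V.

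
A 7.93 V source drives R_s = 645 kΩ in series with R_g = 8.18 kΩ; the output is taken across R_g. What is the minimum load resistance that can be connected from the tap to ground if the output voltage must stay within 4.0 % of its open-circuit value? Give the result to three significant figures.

R_L(min) ≈ 194 kΩ

Output resistance R_th = R_s‖R_g = (645 × 8.18)/653.2 = 8.078 kΩ.
The fractional drop is R_th/(R_th + R_L); requiring this ≤ 0.0400 gives R_L ≥ R_th(1/0.0400 − 1) = 8.078 × 24.00 = 194 kΩ.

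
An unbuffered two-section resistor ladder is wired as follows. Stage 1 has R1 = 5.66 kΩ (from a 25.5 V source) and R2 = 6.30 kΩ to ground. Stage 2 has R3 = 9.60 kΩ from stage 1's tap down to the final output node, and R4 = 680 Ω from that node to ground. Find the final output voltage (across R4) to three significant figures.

V_out ≈ 0.689 V

Stage 2 presents R3+R4 = 10280 Ω as a load on stage 1's tap.
Stage 1's lower leg becomes R2‖(R3+R4) = 3906 Ω, so V_mid = 25.5 × 3906/9566 = 10.41 V.
Stage 2 is itself unloaded: V_out = V_mid × R4/(R3+R4) = 10.41 × 680/10280 = 0.689 V.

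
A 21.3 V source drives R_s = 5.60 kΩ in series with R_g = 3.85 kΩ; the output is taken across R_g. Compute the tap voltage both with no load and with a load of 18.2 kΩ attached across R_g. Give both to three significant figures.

Open-circuit: V = 21.3 × 3.85/(5.60 + 3.85) = 8.68 V.
With the load, R_g becomes R_g‖R_L = 3.178 kΩ, so V = 21.3 × 3.178/8.778 = 7.71 V.

Unloaded: 8.68 V; loaded: 7.71 V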